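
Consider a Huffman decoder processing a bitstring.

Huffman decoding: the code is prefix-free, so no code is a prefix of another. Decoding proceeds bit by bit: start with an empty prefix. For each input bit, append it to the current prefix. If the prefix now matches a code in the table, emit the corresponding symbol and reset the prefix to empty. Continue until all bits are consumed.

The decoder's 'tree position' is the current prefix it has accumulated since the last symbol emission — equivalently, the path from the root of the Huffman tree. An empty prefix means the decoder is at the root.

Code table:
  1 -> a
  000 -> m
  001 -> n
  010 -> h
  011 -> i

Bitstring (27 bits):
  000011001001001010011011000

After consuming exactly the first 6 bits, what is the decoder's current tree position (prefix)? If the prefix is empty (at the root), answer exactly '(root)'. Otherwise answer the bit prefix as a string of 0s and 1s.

Bit 0: prefix='0' (no match yet)
Bit 1: prefix='00' (no match yet)
Bit 2: prefix='000' -> emit 'm', reset
Bit 3: prefix='0' (no match yet)
Bit 4: prefix='01' (no match yet)
Bit 5: prefix='011' -> emit 'i', reset

Answer: (root)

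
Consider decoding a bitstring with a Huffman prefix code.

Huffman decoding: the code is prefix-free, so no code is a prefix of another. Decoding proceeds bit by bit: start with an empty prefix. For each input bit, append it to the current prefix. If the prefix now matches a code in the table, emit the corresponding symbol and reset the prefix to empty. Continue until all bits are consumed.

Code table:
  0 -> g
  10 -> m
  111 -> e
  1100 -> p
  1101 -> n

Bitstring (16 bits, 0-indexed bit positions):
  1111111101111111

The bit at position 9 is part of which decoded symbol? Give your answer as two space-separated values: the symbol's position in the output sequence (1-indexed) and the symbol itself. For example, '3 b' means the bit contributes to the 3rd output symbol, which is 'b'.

Bit 0: prefix='1' (no match yet)
Bit 1: prefix='11' (no match yet)
Bit 2: prefix='111' -> emit 'e', reset
Bit 3: prefix='1' (no match yet)
Bit 4: prefix='11' (no match yet)
Bit 5: prefix='111' -> emit 'e', reset
Bit 6: prefix='1' (no match yet)
Bit 7: prefix='11' (no match yet)
Bit 8: prefix='110' (no match yet)
Bit 9: prefix='1101' -> emit 'n', reset
Bit 10: prefix='1' (no match yet)
Bit 11: prefix='11' (no match yet)
Bit 12: prefix='111' -> emit 'e', reset
Bit 13: prefix='1' (no match yet)

Answer: 3 n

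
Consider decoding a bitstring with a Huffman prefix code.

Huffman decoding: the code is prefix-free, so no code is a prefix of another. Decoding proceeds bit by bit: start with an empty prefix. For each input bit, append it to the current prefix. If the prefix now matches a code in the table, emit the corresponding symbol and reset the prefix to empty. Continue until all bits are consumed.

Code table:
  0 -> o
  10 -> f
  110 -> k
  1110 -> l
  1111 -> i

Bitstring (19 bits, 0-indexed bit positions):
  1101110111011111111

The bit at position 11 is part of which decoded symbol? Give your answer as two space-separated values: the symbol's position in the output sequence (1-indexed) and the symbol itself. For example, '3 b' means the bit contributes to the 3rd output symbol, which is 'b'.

Bit 0: prefix='1' (no match yet)
Bit 1: prefix='11' (no match yet)
Bit 2: prefix='110' -> emit 'k', reset
Bit 3: prefix='1' (no match yet)
Bit 4: prefix='11' (no match yet)
Bit 5: prefix='111' (no match yet)
Bit 6: prefix='1110' -> emit 'l', reset
Bit 7: prefix='1' (no match yet)
Bit 8: prefix='11' (no match yet)
Bit 9: prefix='111' (no match yet)
Bit 10: prefix='1110' -> emit 'l', reset
Bit 11: prefix='1' (no match yet)
Bit 12: prefix='11' (no match yet)
Bit 13: prefix='111' (no match yet)
Bit 14: prefix='1111' -> emit 'i', reset
Bit 15: prefix='1' (no match yet)

Answer: 4 i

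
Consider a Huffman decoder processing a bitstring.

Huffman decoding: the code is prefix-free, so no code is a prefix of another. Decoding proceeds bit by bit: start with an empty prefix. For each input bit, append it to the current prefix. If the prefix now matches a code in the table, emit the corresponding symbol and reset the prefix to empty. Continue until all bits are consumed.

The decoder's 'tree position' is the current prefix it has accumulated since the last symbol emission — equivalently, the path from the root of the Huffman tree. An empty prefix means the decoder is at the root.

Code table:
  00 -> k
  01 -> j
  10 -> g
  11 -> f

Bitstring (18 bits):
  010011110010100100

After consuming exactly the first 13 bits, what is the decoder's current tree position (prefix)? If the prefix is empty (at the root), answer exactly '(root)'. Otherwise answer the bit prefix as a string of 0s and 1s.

Answer: 1

Derivation:
Bit 0: prefix='0' (no match yet)
Bit 1: prefix='01' -> emit 'j', reset
Bit 2: prefix='0' (no match yet)
Bit 3: prefix='00' -> emit 'k', reset
Bit 4: prefix='1' (no match yet)
Bit 5: prefix='11' -> emit 'f', reset
Bit 6: prefix='1' (no match yet)
Bit 7: prefix='11' -> emit 'f', reset
Bit 8: prefix='0' (no match yet)
Bit 9: prefix='00' -> emit 'k', reset
Bit 10: prefix='1' (no match yet)
Bit 11: prefix='10' -> emit 'g', reset
Bit 12: prefix='1' (no match yet)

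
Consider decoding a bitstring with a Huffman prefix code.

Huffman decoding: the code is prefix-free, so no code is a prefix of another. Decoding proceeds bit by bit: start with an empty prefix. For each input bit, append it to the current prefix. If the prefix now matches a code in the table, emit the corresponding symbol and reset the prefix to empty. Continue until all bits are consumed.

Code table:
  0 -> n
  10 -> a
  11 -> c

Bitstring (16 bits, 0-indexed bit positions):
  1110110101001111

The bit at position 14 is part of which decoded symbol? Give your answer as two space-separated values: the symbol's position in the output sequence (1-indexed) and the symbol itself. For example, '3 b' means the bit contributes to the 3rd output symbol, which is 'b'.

Answer: 9 c

Derivation:
Bit 0: prefix='1' (no match yet)
Bit 1: prefix='11' -> emit 'c', reset
Bit 2: prefix='1' (no match yet)
Bit 3: prefix='10' -> emit 'a', reset
Bit 4: prefix='1' (no match yet)
Bit 5: prefix='11' -> emit 'c', reset
Bit 6: prefix='0' -> emit 'n', reset
Bit 7: prefix='1' (no match yet)
Bit 8: prefix='10' -> emit 'a', reset
Bit 9: prefix='1' (no match yet)
Bit 10: prefix='10' -> emit 'a', reset
Bit 11: prefix='0' -> emit 'n', reset
Bit 12: prefix='1' (no match yet)
Bit 13: prefix='11' -> emit 'c', reset
Bit 14: prefix='1' (no match yet)
Bit 15: prefix='11' -> emit 'c', reset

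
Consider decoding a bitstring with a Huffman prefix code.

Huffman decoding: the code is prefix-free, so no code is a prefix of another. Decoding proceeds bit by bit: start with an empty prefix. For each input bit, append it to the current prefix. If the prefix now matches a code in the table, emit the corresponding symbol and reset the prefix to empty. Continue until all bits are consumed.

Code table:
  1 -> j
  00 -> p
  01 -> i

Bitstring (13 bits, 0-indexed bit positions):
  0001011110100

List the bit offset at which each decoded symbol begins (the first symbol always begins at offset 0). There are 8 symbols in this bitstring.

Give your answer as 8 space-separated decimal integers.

Bit 0: prefix='0' (no match yet)
Bit 1: prefix='00' -> emit 'p', reset
Bit 2: prefix='0' (no match yet)
Bit 3: prefix='01' -> emit 'i', reset
Bit 4: prefix='0' (no match yet)
Bit 5: prefix='01' -> emit 'i', reset
Bit 6: prefix='1' -> emit 'j', reset
Bit 7: prefix='1' -> emit 'j', reset
Bit 8: prefix='1' -> emit 'j', reset
Bit 9: prefix='0' (no match yet)
Bit 10: prefix='01' -> emit 'i', reset
Bit 11: prefix='0' (no match yet)
Bit 12: prefix='00' -> emit 'p', reset

Answer: 0 2 4 6 7 8 9 11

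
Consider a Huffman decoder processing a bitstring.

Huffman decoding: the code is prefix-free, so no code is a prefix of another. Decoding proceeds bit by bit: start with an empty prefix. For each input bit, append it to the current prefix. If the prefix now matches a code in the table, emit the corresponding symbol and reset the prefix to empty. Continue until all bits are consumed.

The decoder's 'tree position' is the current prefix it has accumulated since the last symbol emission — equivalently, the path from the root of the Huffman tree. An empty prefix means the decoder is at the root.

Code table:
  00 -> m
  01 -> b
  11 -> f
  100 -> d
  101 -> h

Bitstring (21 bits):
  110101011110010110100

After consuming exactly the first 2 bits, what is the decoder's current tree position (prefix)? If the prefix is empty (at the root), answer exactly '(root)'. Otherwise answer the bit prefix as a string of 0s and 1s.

Bit 0: prefix='1' (no match yet)
Bit 1: prefix='11' -> emit 'f', reset

Answer: (root)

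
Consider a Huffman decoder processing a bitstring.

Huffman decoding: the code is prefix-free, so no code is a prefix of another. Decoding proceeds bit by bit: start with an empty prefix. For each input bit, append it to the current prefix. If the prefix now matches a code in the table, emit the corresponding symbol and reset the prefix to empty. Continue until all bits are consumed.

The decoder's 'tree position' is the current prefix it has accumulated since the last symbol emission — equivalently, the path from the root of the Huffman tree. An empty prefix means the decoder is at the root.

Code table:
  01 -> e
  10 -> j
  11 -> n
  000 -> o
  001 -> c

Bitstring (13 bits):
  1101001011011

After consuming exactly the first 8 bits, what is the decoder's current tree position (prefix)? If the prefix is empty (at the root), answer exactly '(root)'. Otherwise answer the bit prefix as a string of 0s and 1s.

Answer: 0

Derivation:
Bit 0: prefix='1' (no match yet)
Bit 1: prefix='11' -> emit 'n', reset
Bit 2: prefix='0' (no match yet)
Bit 3: prefix='01' -> emit 'e', reset
Bit 4: prefix='0' (no match yet)
Bit 5: prefix='00' (no match yet)
Bit 6: prefix='001' -> emit 'c', reset
Bit 7: prefix='0' (no match yet)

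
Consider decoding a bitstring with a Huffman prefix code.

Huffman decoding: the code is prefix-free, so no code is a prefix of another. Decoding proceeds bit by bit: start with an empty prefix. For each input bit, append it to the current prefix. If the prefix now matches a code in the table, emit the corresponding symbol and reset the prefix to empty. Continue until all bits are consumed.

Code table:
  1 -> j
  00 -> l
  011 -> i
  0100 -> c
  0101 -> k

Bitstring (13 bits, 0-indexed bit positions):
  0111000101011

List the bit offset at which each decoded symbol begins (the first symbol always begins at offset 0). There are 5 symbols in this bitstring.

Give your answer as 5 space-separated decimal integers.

Answer: 0 3 4 6 10

Derivation:
Bit 0: prefix='0' (no match yet)
Bit 1: prefix='01' (no match yet)
Bit 2: prefix='011' -> emit 'i', reset
Bit 3: prefix='1' -> emit 'j', reset
Bit 4: prefix='0' (no match yet)
Bit 5: prefix='00' -> emit 'l', reset
Bit 6: prefix='0' (no match yet)
Bit 7: prefix='01' (no match yet)
Bit 8: prefix='010' (no match yet)
Bit 9: prefix='0101' -> emit 'k', reset
Bit 10: prefix='0' (no match yet)
Bit 11: prefix='01' (no match yet)
Bit 12: prefix='011' -> emit 'i', reset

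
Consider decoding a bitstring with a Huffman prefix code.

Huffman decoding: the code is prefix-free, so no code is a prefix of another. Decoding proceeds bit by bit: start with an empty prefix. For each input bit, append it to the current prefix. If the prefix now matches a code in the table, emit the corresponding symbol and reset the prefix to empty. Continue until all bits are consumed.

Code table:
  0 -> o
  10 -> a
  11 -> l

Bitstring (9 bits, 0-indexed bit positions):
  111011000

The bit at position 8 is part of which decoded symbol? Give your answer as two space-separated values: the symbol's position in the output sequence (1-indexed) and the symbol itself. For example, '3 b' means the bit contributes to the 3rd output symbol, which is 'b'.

Bit 0: prefix='1' (no match yet)
Bit 1: prefix='11' -> emit 'l', reset
Bit 2: prefix='1' (no match yet)
Bit 3: prefix='10' -> emit 'a', reset
Bit 4: prefix='1' (no match yet)
Bit 5: prefix='11' -> emit 'l', reset
Bit 6: prefix='0' -> emit 'o', reset
Bit 7: prefix='0' -> emit 'o', reset
Bit 8: prefix='0' -> emit 'o', reset

Answer: 6 o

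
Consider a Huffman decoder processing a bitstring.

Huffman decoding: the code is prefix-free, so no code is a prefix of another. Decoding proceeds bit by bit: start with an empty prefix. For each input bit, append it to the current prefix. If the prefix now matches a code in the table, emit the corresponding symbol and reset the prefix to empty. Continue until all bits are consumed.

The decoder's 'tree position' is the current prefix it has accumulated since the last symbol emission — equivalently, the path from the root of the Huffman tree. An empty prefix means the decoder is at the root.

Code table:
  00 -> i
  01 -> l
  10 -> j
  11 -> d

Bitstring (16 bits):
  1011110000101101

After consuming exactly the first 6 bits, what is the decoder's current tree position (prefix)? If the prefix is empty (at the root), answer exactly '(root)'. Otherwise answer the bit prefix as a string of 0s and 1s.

Bit 0: prefix='1' (no match yet)
Bit 1: prefix='10' -> emit 'j', reset
Bit 2: prefix='1' (no match yet)
Bit 3: prefix='11' -> emit 'd', reset
Bit 4: prefix='1' (no match yet)
Bit 5: prefix='11' -> emit 'd', reset

Answer: (root)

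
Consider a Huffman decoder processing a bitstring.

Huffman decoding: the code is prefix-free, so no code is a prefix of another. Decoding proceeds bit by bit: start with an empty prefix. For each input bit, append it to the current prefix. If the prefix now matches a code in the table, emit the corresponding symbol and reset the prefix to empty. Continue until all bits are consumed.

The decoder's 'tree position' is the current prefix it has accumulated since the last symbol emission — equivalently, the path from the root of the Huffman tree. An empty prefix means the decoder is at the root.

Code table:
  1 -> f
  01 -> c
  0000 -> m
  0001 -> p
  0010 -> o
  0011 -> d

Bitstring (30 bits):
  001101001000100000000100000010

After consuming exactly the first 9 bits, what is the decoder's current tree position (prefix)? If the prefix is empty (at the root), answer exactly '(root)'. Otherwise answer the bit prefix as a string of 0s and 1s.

Answer: 001

Derivation:
Bit 0: prefix='0' (no match yet)
Bit 1: prefix='00' (no match yet)
Bit 2: prefix='001' (no match yet)
Bit 3: prefix='0011' -> emit 'd', reset
Bit 4: prefix='0' (no match yet)
Bit 5: prefix='01' -> emit 'c', reset
Bit 6: prefix='0' (no match yet)
Bit 7: prefix='00' (no match yet)
Bit 8: prefix='001' (no match yet)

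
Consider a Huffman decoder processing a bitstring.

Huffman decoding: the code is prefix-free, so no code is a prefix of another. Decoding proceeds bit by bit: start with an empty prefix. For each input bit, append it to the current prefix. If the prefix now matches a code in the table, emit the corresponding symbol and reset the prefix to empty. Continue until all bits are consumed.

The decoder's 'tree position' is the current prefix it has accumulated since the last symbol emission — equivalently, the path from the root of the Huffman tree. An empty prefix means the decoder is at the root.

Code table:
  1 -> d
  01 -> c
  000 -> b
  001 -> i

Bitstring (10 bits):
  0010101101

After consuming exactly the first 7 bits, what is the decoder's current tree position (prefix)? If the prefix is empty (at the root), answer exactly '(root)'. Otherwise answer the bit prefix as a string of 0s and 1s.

Bit 0: prefix='0' (no match yet)
Bit 1: prefix='00' (no match yet)
Bit 2: prefix='001' -> emit 'i', reset
Bit 3: prefix='0' (no match yet)
Bit 4: prefix='01' -> emit 'c', reset
Bit 5: prefix='0' (no match yet)
Bit 6: prefix='01' -> emit 'c', reset

Answer: (root)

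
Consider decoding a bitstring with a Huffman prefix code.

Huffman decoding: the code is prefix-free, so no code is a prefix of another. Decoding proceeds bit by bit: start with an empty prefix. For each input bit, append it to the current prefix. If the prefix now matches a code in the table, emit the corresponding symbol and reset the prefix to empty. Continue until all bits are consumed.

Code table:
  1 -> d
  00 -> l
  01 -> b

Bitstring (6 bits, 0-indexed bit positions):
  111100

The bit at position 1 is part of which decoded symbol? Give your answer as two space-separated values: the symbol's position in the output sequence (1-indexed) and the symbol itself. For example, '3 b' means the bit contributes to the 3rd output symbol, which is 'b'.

Answer: 2 d

Derivation:
Bit 0: prefix='1' -> emit 'd', reset
Bit 1: prefix='1' -> emit 'd', reset
Bit 2: prefix='1' -> emit 'd', reset
Bit 3: prefix='1' -> emit 'd', reset
Bit 4: prefix='0' (no match yet)
Bit 5: prefix='00' -> emit 'l', reset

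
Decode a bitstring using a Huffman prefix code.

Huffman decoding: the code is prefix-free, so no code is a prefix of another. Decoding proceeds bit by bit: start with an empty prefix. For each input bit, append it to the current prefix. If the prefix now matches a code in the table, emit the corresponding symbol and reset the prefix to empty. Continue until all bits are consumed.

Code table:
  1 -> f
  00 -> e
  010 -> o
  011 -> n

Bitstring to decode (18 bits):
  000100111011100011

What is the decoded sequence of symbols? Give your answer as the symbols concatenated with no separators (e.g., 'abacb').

Bit 0: prefix='0' (no match yet)
Bit 1: prefix='00' -> emit 'e', reset
Bit 2: prefix='0' (no match yet)
Bit 3: prefix='01' (no match yet)
Bit 4: prefix='010' -> emit 'o', reset
Bit 5: prefix='0' (no match yet)
Bit 6: prefix='01' (no match yet)
Bit 7: prefix='011' -> emit 'n', reset
Bit 8: prefix='1' -> emit 'f', reset
Bit 9: prefix='0' (no match yet)
Bit 10: prefix='01' (no match yet)
Bit 11: prefix='011' -> emit 'n', reset
Bit 12: prefix='1' -> emit 'f', reset
Bit 13: prefix='0' (no match yet)
Bit 14: prefix='00' -> emit 'e', reset
Bit 15: prefix='0' (no match yet)
Bit 16: prefix='01' (no match yet)
Bit 17: prefix='011' -> emit 'n', reset

Answer: eonfnfen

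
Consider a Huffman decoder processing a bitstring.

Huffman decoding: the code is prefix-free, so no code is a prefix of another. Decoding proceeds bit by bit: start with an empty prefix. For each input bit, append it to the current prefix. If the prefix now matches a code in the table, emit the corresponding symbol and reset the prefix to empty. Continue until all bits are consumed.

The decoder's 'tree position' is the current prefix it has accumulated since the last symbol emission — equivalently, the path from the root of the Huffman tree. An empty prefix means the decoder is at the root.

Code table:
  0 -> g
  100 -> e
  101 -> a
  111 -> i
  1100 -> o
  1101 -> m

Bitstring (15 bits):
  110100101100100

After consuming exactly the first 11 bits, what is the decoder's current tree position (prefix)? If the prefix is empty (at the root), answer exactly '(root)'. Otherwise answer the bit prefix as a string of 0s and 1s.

Answer: 10

Derivation:
Bit 0: prefix='1' (no match yet)
Bit 1: prefix='11' (no match yet)
Bit 2: prefix='110' (no match yet)
Bit 3: prefix='1101' -> emit 'm', reset
Bit 4: prefix='0' -> emit 'g', reset
Bit 5: prefix='0' -> emit 'g', reset
Bit 6: prefix='1' (no match yet)
Bit 7: prefix='10' (no match yet)
Bit 8: prefix='101' -> emit 'a', reset
Bit 9: prefix='1' (no match yet)
Bit 10: prefix='10' (no match yet)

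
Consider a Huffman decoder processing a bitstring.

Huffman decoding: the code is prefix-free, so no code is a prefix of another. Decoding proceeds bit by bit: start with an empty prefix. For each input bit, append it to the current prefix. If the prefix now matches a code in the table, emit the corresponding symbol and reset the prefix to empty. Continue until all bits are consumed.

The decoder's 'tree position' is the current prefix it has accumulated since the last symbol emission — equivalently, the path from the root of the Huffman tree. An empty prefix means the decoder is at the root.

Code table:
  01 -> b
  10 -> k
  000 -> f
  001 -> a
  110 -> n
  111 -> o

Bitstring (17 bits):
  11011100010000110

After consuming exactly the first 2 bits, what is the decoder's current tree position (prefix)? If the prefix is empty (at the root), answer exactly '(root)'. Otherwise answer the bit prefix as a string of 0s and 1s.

Answer: 11

Derivation:
Bit 0: prefix='1' (no match yet)
Bit 1: prefix='11' (no match yet)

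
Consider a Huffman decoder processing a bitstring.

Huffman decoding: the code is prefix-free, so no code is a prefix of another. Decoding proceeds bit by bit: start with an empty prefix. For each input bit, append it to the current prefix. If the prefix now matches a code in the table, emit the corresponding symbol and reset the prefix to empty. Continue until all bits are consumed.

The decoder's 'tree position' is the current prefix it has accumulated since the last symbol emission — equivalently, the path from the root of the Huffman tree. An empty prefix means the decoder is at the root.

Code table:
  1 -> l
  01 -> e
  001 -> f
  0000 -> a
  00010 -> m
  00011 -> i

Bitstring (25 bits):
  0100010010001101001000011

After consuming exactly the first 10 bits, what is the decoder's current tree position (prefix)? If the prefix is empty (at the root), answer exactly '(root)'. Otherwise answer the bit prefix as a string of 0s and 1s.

Answer: 0

Derivation:
Bit 0: prefix='0' (no match yet)
Bit 1: prefix='01' -> emit 'e', reset
Bit 2: prefix='0' (no match yet)
Bit 3: prefix='00' (no match yet)
Bit 4: prefix='000' (no match yet)
Bit 5: prefix='0001' (no match yet)
Bit 6: prefix='00010' -> emit 'm', reset
Bit 7: prefix='0' (no match yet)
Bit 8: prefix='01' -> emit 'e', reset
Bit 9: prefix='0' (no match yet)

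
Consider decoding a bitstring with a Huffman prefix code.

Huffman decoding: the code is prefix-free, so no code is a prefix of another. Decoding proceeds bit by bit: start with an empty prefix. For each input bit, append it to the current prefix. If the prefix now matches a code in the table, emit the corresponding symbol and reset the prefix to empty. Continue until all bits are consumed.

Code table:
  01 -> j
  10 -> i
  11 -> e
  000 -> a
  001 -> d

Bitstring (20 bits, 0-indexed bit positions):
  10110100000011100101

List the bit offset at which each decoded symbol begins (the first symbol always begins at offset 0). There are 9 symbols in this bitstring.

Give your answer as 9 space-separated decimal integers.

Bit 0: prefix='1' (no match yet)
Bit 1: prefix='10' -> emit 'i', reset
Bit 2: prefix='1' (no match yet)
Bit 3: prefix='11' -> emit 'e', reset
Bit 4: prefix='0' (no match yet)
Bit 5: prefix='01' -> emit 'j', reset
Bit 6: prefix='0' (no match yet)
Bit 7: prefix='00' (no match yet)
Bit 8: prefix='000' -> emit 'a', reset
Bit 9: prefix='0' (no match yet)
Bit 10: prefix='00' (no match yet)
Bit 11: prefix='000' -> emit 'a', reset
Bit 12: prefix='1' (no match yet)
Bit 13: prefix='11' -> emit 'e', reset
Bit 14: prefix='1' (no match yet)
Bit 15: prefix='10' -> emit 'i', reset
Bit 16: prefix='0' (no match yet)
Bit 17: prefix='01' -> emit 'j', reset
Bit 18: prefix='0' (no match yet)
Bit 19: prefix='01' -> emit 'j', reset

Answer: 0 2 4 6 9 12 14 16 18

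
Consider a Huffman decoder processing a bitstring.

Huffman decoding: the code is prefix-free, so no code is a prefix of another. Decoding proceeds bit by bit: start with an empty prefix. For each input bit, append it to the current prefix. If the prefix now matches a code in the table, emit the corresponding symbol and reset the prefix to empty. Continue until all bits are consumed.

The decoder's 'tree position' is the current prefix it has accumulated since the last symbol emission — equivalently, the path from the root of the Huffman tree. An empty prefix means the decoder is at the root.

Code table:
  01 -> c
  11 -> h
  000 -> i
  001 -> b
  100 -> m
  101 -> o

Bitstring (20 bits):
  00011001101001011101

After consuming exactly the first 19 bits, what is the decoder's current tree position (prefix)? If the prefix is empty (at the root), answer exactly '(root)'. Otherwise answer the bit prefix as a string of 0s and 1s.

Answer: 0

Derivation:
Bit 0: prefix='0' (no match yet)
Bit 1: prefix='00' (no match yet)
Bit 2: prefix='000' -> emit 'i', reset
Bit 3: prefix='1' (no match yet)
Bit 4: prefix='11' -> emit 'h', reset
Bit 5: prefix='0' (no match yet)
Bit 6: prefix='00' (no match yet)
Bit 7: prefix='001' -> emit 'b', reset
Bit 8: prefix='1' (no match yet)
Bit 9: prefix='10' (no match yet)
Bit 10: prefix='101' -> emit 'o', reset
Bit 11: prefix='0' (no match yet)
Bit 12: prefix='00' (no match yet)
Bit 13: prefix='001' -> emit 'b', reset
Bit 14: prefix='0' (no match yet)
Bit 15: prefix='01' -> emit 'c', reset
Bit 16: prefix='1' (no match yet)
Bit 17: prefix='11' -> emit 'h', reset
Bit 18: prefix='0' (no match yet)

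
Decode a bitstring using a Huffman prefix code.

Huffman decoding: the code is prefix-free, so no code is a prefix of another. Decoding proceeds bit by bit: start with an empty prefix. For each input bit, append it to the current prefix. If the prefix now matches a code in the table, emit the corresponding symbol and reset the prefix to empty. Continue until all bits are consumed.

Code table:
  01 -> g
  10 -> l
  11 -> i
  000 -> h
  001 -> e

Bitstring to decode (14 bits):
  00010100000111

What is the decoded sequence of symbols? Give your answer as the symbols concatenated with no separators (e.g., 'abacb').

Bit 0: prefix='0' (no match yet)
Bit 1: prefix='00' (no match yet)
Bit 2: prefix='000' -> emit 'h', reset
Bit 3: prefix='1' (no match yet)
Bit 4: prefix='10' -> emit 'l', reset
Bit 5: prefix='1' (no match yet)
Bit 6: prefix='10' -> emit 'l', reset
Bit 7: prefix='0' (no match yet)
Bit 8: prefix='00' (no match yet)
Bit 9: prefix='000' -> emit 'h', reset
Bit 10: prefix='0' (no match yet)
Bit 11: prefix='01' -> emit 'g', reset
Bit 12: prefix='1' (no match yet)
Bit 13: prefix='11' -> emit 'i', reset

Answer: hllhgi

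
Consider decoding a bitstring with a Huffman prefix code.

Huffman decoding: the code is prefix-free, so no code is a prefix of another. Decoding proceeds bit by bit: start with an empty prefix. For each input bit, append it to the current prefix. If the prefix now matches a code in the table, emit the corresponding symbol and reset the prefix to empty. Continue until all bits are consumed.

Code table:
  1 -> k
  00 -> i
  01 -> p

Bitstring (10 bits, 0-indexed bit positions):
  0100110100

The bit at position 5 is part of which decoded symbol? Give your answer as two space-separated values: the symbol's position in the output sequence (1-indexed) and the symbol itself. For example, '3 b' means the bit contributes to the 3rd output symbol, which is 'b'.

Answer: 4 k

Derivation:
Bit 0: prefix='0' (no match yet)
Bit 1: prefix='01' -> emit 'p', reset
Bit 2: prefix='0' (no match yet)
Bit 3: prefix='00' -> emit 'i', reset
Bit 4: prefix='1' -> emit 'k', reset
Bit 5: prefix='1' -> emit 'k', reset
Bit 6: prefix='0' (no match yet)
Bit 7: prefix='01' -> emit 'p', reset
Bit 8: prefix='0' (no match yet)
Bit 9: prefix='00' -> emit 'i', reset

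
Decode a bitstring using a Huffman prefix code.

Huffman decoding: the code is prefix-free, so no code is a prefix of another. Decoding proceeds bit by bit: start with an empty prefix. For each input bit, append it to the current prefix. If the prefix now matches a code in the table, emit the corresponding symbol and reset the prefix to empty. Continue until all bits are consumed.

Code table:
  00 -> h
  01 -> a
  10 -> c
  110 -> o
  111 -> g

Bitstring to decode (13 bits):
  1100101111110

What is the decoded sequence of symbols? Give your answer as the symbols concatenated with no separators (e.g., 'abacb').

Bit 0: prefix='1' (no match yet)
Bit 1: prefix='11' (no match yet)
Bit 2: prefix='110' -> emit 'o', reset
Bit 3: prefix='0' (no match yet)
Bit 4: prefix='01' -> emit 'a', reset
Bit 5: prefix='0' (no match yet)
Bit 6: prefix='01' -> emit 'a', reset
Bit 7: prefix='1' (no match yet)
Bit 8: prefix='11' (no match yet)
Bit 9: prefix='111' -> emit 'g', reset
Bit 10: prefix='1' (no match yet)
Bit 11: prefix='11' (no match yet)
Bit 12: prefix='110' -> emit 'o', reset

Answer: oaago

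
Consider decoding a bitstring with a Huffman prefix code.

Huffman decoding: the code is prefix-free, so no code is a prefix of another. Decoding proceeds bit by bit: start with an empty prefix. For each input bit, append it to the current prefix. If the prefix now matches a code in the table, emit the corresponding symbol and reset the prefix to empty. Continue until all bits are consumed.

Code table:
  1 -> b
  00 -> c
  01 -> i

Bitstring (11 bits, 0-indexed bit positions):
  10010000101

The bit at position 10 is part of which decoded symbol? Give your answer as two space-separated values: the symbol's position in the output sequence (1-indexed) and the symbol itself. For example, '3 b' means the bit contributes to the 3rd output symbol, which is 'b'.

Bit 0: prefix='1' -> emit 'b', reset
Bit 1: prefix='0' (no match yet)
Bit 2: prefix='00' -> emit 'c', reset
Bit 3: prefix='1' -> emit 'b', reset
Bit 4: prefix='0' (no match yet)
Bit 5: prefix='00' -> emit 'c', reset
Bit 6: prefix='0' (no match yet)
Bit 7: prefix='00' -> emit 'c', reset
Bit 8: prefix='1' -> emit 'b', reset
Bit 9: prefix='0' (no match yet)
Bit 10: prefix='01' -> emit 'i', reset

Answer: 7 i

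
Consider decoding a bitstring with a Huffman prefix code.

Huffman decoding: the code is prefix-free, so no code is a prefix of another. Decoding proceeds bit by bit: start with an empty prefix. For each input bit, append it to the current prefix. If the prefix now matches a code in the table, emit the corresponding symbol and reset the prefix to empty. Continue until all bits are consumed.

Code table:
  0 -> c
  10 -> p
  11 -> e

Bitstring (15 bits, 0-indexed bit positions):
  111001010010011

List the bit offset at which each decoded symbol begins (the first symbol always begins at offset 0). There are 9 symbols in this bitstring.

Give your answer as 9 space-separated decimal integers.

Bit 0: prefix='1' (no match yet)
Bit 1: prefix='11' -> emit 'e', reset
Bit 2: prefix='1' (no match yet)
Bit 3: prefix='10' -> emit 'p', reset
Bit 4: prefix='0' -> emit 'c', reset
Bit 5: prefix='1' (no match yet)
Bit 6: prefix='10' -> emit 'p', reset
Bit 7: prefix='1' (no match yet)
Bit 8: prefix='10' -> emit 'p', reset
Bit 9: prefix='0' -> emit 'c', reset
Bit 10: prefix='1' (no match yet)
Bit 11: prefix='10' -> emit 'p', reset
Bit 12: prefix='0' -> emit 'c', reset
Bit 13: prefix='1' (no match yet)
Bit 14: prefix='11' -> emit 'e', reset

Answer: 0 2 4 5 7 9 10 12 13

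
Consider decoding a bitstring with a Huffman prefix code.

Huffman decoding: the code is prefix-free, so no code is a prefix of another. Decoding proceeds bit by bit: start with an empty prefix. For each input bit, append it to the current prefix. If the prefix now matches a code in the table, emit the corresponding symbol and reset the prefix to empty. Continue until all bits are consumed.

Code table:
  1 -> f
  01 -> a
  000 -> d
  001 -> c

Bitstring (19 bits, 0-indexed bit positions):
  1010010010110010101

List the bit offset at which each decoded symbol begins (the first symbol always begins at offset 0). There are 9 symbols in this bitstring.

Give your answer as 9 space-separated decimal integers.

Answer: 0 1 3 6 9 11 12 15 17

Derivation:
Bit 0: prefix='1' -> emit 'f', reset
Bit 1: prefix='0' (no match yet)
Bit 2: prefix='01' -> emit 'a', reset
Bit 3: prefix='0' (no match yet)
Bit 4: prefix='00' (no match yet)
Bit 5: prefix='001' -> emit 'c', reset
Bit 6: prefix='0' (no match yet)
Bit 7: prefix='00' (no match yet)
Bit 8: prefix='001' -> emit 'c', reset
Bit 9: prefix='0' (no match yet)
Bit 10: prefix='01' -> emit 'a', reset
Bit 11: prefix='1' -> emit 'f', reset
Bit 12: prefix='0' (no match yet)
Bit 13: prefix='00' (no match yet)
Bit 14: prefix='001' -> emit 'c', reset
Bit 15: prefix='0' (no match yet)
Bit 16: prefix='01' -> emit 'a', reset
Bit 17: prefix='0' (no match yet)
Bit 18: prefix='01' -> emit 'a', reset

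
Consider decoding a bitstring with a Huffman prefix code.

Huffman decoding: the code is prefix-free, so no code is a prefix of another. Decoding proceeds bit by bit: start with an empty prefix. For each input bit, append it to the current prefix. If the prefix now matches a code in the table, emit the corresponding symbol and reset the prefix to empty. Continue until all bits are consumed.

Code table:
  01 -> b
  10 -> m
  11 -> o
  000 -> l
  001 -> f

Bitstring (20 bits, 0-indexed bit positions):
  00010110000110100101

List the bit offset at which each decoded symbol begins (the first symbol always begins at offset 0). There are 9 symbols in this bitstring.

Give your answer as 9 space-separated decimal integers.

Answer: 0 3 5 7 10 12 14 16 18

Derivation:
Bit 0: prefix='0' (no match yet)
Bit 1: prefix='00' (no match yet)
Bit 2: prefix='000' -> emit 'l', reset
Bit 3: prefix='1' (no match yet)
Bit 4: prefix='10' -> emit 'm', reset
Bit 5: prefix='1' (no match yet)
Bit 6: prefix='11' -> emit 'o', reset
Bit 7: prefix='0' (no match yet)
Bit 8: prefix='00' (no match yet)
Bit 9: prefix='000' -> emit 'l', reset
Bit 10: prefix='0' (no match yet)
Bit 11: prefix='01' -> emit 'b', reset
Bit 12: prefix='1' (no match yet)
Bit 13: prefix='10' -> emit 'm', reset
Bit 14: prefix='1' (no match yet)
Bit 15: prefix='10' -> emit 'm', reset
Bit 16: prefix='0' (no match yet)
Bit 17: prefix='01' -> emit 'b', reset
Bit 18: prefix='0' (no match yet)
Bit 19: prefix='01' -> emit 'b', reset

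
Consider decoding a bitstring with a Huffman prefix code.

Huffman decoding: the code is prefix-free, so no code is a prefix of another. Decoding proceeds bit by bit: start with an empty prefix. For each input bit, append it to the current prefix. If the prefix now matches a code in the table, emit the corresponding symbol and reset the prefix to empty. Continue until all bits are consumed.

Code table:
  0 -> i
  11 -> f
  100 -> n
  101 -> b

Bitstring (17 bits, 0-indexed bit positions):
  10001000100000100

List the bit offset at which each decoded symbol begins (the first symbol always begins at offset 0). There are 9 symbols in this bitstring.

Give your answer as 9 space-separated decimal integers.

Bit 0: prefix='1' (no match yet)
Bit 1: prefix='10' (no match yet)
Bit 2: prefix='100' -> emit 'n', reset
Bit 3: prefix='0' -> emit 'i', reset
Bit 4: prefix='1' (no match yet)
Bit 5: prefix='10' (no match yet)
Bit 6: prefix='100' -> emit 'n', reset
Bit 7: prefix='0' -> emit 'i', reset
Bit 8: prefix='1' (no match yet)
Bit 9: prefix='10' (no match yet)
Bit 10: prefix='100' -> emit 'n', reset
Bit 11: prefix='0' -> emit 'i', reset
Bit 12: prefix='0' -> emit 'i', reset
Bit 13: prefix='0' -> emit 'i', reset
Bit 14: prefix='1' (no match yet)
Bit 15: prefix='10' (no match yet)
Bit 16: prefix='100' -> emit 'n', reset

Answer: 0 3 4 7 8 11 12 13 14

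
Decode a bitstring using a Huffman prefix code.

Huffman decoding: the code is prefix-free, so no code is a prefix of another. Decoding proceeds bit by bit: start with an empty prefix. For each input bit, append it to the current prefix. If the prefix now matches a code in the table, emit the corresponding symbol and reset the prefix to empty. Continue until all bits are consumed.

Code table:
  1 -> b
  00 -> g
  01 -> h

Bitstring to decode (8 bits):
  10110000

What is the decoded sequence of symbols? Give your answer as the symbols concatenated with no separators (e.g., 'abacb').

Answer: bhbgg

Derivation:
Bit 0: prefix='1' -> emit 'b', reset
Bit 1: prefix='0' (no match yet)
Bit 2: prefix='01' -> emit 'h', reset
Bit 3: prefix='1' -> emit 'b', reset
Bit 4: prefix='0' (no match yet)
Bit 5: prefix='00' -> emit 'g', reset
Bit 6: prefix='0' (no match yet)
Bit 7: prefix='00' -> emit 'g', reset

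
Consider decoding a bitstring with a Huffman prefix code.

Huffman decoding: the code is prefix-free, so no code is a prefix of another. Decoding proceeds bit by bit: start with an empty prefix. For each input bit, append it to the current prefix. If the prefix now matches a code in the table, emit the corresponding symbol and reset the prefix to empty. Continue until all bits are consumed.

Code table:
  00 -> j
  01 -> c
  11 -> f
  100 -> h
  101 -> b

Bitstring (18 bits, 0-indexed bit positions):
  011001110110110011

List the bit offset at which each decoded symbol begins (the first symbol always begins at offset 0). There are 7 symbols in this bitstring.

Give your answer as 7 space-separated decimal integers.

Bit 0: prefix='0' (no match yet)
Bit 1: prefix='01' -> emit 'c', reset
Bit 2: prefix='1' (no match yet)
Bit 3: prefix='10' (no match yet)
Bit 4: prefix='100' -> emit 'h', reset
Bit 5: prefix='1' (no match yet)
Bit 6: prefix='11' -> emit 'f', reset
Bit 7: prefix='1' (no match yet)
Bit 8: prefix='10' (no match yet)
Bit 9: prefix='101' -> emit 'b', reset
Bit 10: prefix='1' (no match yet)
Bit 11: prefix='10' (no match yet)
Bit 12: prefix='101' -> emit 'b', reset
Bit 13: prefix='1' (no match yet)
Bit 14: prefix='10' (no match yet)
Bit 15: prefix='100' -> emit 'h', reset
Bit 16: prefix='1' (no match yet)
Bit 17: prefix='11' -> emit 'f', reset

Answer: 0 2 5 7 10 13 16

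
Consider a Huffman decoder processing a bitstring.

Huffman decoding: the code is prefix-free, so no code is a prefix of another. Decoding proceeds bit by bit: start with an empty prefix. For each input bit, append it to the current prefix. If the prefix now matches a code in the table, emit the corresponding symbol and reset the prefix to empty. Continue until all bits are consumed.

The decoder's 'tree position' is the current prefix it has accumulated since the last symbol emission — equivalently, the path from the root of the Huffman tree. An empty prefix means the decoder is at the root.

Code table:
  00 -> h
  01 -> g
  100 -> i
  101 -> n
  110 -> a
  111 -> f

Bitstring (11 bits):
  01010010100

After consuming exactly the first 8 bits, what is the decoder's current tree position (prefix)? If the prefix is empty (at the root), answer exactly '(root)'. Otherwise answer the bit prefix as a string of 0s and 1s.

Answer: 10

Derivation:
Bit 0: prefix='0' (no match yet)
Bit 1: prefix='01' -> emit 'g', reset
Bit 2: prefix='0' (no match yet)
Bit 3: prefix='01' -> emit 'g', reset
Bit 4: prefix='0' (no match yet)
Bit 5: prefix='00' -> emit 'h', reset
Bit 6: prefix='1' (no match yet)
Bit 7: prefix='10' (no match yet)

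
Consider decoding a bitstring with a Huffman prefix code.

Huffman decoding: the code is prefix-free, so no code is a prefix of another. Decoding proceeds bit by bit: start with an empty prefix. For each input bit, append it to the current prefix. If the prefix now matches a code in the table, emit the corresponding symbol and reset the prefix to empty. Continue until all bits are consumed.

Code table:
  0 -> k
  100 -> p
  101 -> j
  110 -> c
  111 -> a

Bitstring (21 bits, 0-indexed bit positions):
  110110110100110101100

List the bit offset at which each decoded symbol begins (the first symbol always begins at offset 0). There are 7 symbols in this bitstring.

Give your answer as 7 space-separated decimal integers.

Answer: 0 3 6 9 12 15 18

Derivation:
Bit 0: prefix='1' (no match yet)
Bit 1: prefix='11' (no match yet)
Bit 2: prefix='110' -> emit 'c', reset
Bit 3: prefix='1' (no match yet)
Bit 4: prefix='11' (no match yet)
Bit 5: prefix='110' -> emit 'c', reset
Bit 6: prefix='1' (no match yet)
Bit 7: prefix='11' (no match yet)
Bit 8: prefix='110' -> emit 'c', reset
Bit 9: prefix='1' (no match yet)
Bit 10: prefix='10' (no match yet)
Bit 11: prefix='100' -> emit 'p', reset
Bit 12: prefix='1' (no match yet)
Bit 13: prefix='11' (no match yet)
Bit 14: prefix='110' -> emit 'c', reset
Bit 15: prefix='1' (no match yet)
Bit 16: prefix='10' (no match yet)
Bit 17: prefix='101' -> emit 'j', reset
Bit 18: prefix='1' (no match yet)
Bit 19: prefix='10' (no match yet)
Bit 20: prefix='100' -> emit 'p', reset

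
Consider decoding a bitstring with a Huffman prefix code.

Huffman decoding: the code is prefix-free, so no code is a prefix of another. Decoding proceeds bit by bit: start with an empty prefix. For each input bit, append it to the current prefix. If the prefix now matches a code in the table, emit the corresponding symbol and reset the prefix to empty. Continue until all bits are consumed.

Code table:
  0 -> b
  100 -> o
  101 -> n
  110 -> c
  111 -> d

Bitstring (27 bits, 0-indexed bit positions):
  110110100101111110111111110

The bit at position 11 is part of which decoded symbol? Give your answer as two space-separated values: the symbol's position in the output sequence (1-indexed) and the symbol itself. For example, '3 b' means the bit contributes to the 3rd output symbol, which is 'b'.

Bit 0: prefix='1' (no match yet)
Bit 1: prefix='11' (no match yet)
Bit 2: prefix='110' -> emit 'c', reset
Bit 3: prefix='1' (no match yet)
Bit 4: prefix='11' (no match yet)
Bit 5: prefix='110' -> emit 'c', reset
Bit 6: prefix='1' (no match yet)
Bit 7: prefix='10' (no match yet)
Bit 8: prefix='100' -> emit 'o', reset
Bit 9: prefix='1' (no match yet)
Bit 10: prefix='10' (no match yet)
Bit 11: prefix='101' -> emit 'n', reset
Bit 12: prefix='1' (no match yet)
Bit 13: prefix='11' (no match yet)
Bit 14: prefix='111' -> emit 'd', reset
Bit 15: prefix='1' (no match yet)

Answer: 4 n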